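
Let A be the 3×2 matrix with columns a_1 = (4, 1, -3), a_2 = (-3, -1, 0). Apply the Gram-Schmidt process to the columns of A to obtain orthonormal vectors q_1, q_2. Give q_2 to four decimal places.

q_2 = (-0.5345, -0.2673, -0.8018)

q_1 = a_1/‖a_1‖ = (4, 1, -3)/5.0990 = (0.7845, 0.1961, -0.5883).
r_{12} = q_1·a_2 = -2.5495.
u_2 = a_2 + 2.5495·q_1 = (-1.0000, -0.5000, -1.5000).
‖u_2‖ = 1.8708, so q_2 = (-0.5345, -0.2673, -0.8018).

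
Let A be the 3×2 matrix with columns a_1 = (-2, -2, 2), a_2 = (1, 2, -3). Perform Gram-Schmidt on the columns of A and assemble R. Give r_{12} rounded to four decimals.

r_{12} = -3.4641

a_1 = (-2, -2, 2); ‖a_1‖ = 3.4641, so q_1 = (-0.5774, -0.5774, 0.5774).
r_{12} = q_1·a_2 = -3.4641.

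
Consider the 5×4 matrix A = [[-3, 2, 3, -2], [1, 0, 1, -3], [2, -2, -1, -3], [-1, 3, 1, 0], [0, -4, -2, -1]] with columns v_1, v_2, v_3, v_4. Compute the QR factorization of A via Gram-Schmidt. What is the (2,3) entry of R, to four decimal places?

r_{23} = 2.0306

e_1 = v_1/‖v_1‖ = (-3, 1, 2, -1, 0)/3.8730 = (-0.7746, 0.2582, 0.5164, -0.2582, 0.0000).
r_{12} = e_1·v_2 = -3.3566.
u_2 = v_2 + 3.3566·e_1 = (-0.6000, 0.8667, -0.2667, 2.1333, -4.0000).
‖u_2‖ = 4.6619, so e_2 = (-0.1287, 0.1859, -0.0572, 0.4576, -0.8580).
r_{23} = e_2·v_3 = 2.0306.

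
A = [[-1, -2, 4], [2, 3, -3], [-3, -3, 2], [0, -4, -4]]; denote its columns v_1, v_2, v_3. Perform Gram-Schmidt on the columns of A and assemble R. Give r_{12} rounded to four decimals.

v_1 = (-1, 2, -3, 0); ‖v_1‖ = 3.7417, so q_1 = (-0.2673, 0.5345, -0.8018, 0.0000).
r_{12} = q_1·v_2 = 4.5434.

r_{12} = 4.5434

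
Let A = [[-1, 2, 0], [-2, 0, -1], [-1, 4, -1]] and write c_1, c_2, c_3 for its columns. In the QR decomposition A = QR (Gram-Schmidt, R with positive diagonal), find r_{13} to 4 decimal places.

e_1 = c_1/‖c_1‖ = (-1, -2, -1)/2.4495 = (-0.4082, -0.8165, -0.4082).
r_{13} = e_1·c_3 = 1.2247.

r_{13} = 1.2247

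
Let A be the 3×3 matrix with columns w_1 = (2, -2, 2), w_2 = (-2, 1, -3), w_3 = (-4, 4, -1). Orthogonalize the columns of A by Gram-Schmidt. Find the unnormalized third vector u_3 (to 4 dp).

w_1 = (2, -2, 2); ‖w_1‖ = 3.4641, so q_1 = (0.5774, -0.5774, 0.5774).
q_1·w_2 = 0.5774·(-2) + (-0.5774)·1 + 0.5774·(-3) = -3.4641.
u_2 = w_2 + 3.4641·q_1 = (0.0000, -1.0000, -1.0000).
‖u_2‖ = 1.4142, so q_2 = (0.0000, -0.7071, -0.7071).
q_1·w_3 = 0.5774·(-4) + (-0.5774)·4 + 0.5774·(-1) = -5.1962; q_2·w_3 = 0.0000·(-4) + (-0.7071)·4 + (-0.7071)·(-1) = -2.1213.
u_3 = w_3 + 5.1962·q_1 + 2.1213·q_2 = (-1.0000, -0.5000, 0.5000).

u_3 = (-1.0000, -0.5000, 0.5000)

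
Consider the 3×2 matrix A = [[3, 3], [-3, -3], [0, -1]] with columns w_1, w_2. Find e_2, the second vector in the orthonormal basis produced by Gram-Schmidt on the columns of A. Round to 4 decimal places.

w_1 = (3, -3, 0); ‖w_1‖ = 4.2426, so e_1 = (0.7071, -0.7071, 0.0000).
e_1·w_2 = 0.7071·3 + (-0.7071)·(-3) + 0.0000·(-1) = 4.2426.
u_2 = w_2 − 4.2426·e_1 = (0.0000, 0.0000, -1.0000).
‖u_2‖ = 1.0000, so e_2 = (0.0000, 0.0000, -1.0000).

e_2 = (0.0000, 0.0000, -1.0000)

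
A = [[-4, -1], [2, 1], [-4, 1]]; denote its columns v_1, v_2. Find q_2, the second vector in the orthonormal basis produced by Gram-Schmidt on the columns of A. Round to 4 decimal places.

q_1 = v_1/‖v_1‖ = (-4, 2, -4)/6.0000 = (-0.6667, 0.3333, -0.6667).
r_{12} = q_1·v_2 = 0.3333.
u_2 = v_2 − 0.3333·q_1 = (-0.7778, 0.8889, 1.2222).
‖u_2‖ = 1.6997, so q_2 = (-0.4576, 0.5230, 0.7191).

q_2 = (-0.4576, 0.5230, 0.7191)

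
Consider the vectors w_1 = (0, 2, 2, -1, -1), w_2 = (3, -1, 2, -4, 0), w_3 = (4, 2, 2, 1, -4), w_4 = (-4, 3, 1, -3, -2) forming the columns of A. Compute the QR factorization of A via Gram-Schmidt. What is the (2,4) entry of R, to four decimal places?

w_1 = (0, 2, 2, -1, -1); ‖w_1‖ = 3.1623, so q_1 = (0.0000, 0.6325, 0.6325, -0.3162, -0.3162).
q_1·w_2 = 0.0000·3 + 0.6325·(-1) + 0.6325·2 + (-0.3162)·(-4) + (-0.3162)·0 = 1.8974.
u_2 = w_2 − 1.8974·q_1 = (3.0000, -2.2000, 0.8000, -3.4000, 0.6000).
‖u_2‖ = 5.1381, so q_2 = (0.5839, -0.4282, 0.1557, -0.6617, 0.1168).
r_{24} = q_2·w_4 = -1.7127.

r_{24} = -1.7127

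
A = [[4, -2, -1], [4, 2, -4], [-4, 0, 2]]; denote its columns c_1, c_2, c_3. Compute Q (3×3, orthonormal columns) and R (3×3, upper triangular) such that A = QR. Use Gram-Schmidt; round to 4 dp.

q_1 = c_1/‖c_1‖ = (4, 4, -4)/6.9282 = (0.5774, 0.5774, -0.5774).
r_{12} = q_1·c_2 = 0.0000.
u_2 = c_2 + 0.0000·q_1 = (-2.0000, 2.0000, 0.0000).
‖u_2‖ = 2.8284, so q_2 = (-0.7071, 0.7071, 0.0000).
r_{13} = q_1·c_3 = -4.0415; r_{23} = q_2·c_3 = -2.1213.
u_3 = c_3 + 4.0415·q_1 + 2.1213·q_2 = (-0.1667, -0.1667, -0.3333).
‖u_3‖ = 0.4082, so q_3 = (-0.4082, -0.4082, -0.8165).

Q = [[0.5774, -0.7071, -0.4082], [0.5774, 0.7071, -0.4082], [-0.5774, 0.0000, -0.8165]], R = [[6.9282, 0.0000, -4.0415], [0.0000, 2.8284, -2.1213], [0.0000, 0.0000, 0.4082]]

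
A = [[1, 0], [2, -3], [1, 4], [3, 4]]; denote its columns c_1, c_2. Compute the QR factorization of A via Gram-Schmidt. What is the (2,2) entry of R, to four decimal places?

e_1 = c_1/‖c_1‖ = (1, 2, 1, 3)/3.8730 = (0.2582, 0.5164, 0.2582, 0.7746).
r_{12} = e_1·c_2 = 2.5820.
u_2 = c_2 − 2.5820·e_1 = (-0.6667, -4.3333, 3.3333, 2.0000).
r_{22} = ‖u_2‖ = 5.8595.

r_{22} = 5.8595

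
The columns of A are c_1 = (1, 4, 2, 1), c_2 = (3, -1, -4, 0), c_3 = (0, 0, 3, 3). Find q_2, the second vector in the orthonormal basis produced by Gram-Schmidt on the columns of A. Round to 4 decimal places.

q_1 = c_1/‖c_1‖ = (1, 4, 2, 1)/4.6904 = (0.2132, 0.8528, 0.4264, 0.2132).
r_{12} = q_1·c_2 = -1.9188.
u_2 = c_2 + 1.9188·q_1 = (3.4091, 0.6364, -3.1818, 0.4091).
‖u_2‖ = 4.7242, so q_2 = (0.7216, 0.1347, -0.6735, 0.0866).

q_2 = (0.7216, 0.1347, -0.6735, 0.0866)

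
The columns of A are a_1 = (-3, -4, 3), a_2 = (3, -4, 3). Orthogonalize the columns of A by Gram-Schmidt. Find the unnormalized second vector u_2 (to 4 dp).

a_1 = (-3, -4, 3); ‖a_1‖ = 5.8310, so q_1 = (-0.5145, -0.6860, 0.5145).
q_1·a_2 = (-0.5145)·3 + (-0.6860)·(-4) + 0.5145·3 = 2.7440.
u_2 = a_2 − 2.7440·q_1 = (4.4118, -2.1176, 1.5882).

u_2 = (4.4118, -2.1176, 1.5882)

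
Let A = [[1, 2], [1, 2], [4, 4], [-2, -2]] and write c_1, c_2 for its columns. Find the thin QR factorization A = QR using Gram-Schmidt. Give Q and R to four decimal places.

Q = [[0.2132, 0.6742], [0.2132, 0.6742], [0.8528, -0.2697], [-0.4264, 0.1348]], R = [[4.6904, 5.1168], [0.0000, 1.3484]]

c_1 = (1, 1, 4, -2); ‖c_1‖ = 4.6904, so q_1 = (0.2132, 0.2132, 0.8528, -0.4264).
q_1·c_2 = 0.2132·2 + 0.2132·2 + 0.8528·4 + (-0.4264)·(-2) = 5.1168.
u_2 = c_2 − 5.1168·q_1 = (0.9091, 0.9091, -0.3636, 0.1818).
‖u_2‖ = 1.3484, so q_2 = (0.6742, 0.6742, -0.2697, 0.1348).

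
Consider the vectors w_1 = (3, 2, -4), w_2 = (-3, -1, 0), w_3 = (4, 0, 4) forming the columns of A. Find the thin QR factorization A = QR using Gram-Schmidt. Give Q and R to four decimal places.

Q = [[0.5571, -0.7713, 0.3077], [0.3714, -0.1000, -0.9231], [-0.7428, -0.6285, -0.2308]], R = [[5.3852, -2.0426, -0.7428], [0.0000, 2.4140, -5.5994], [0.0000, 0.0000, 0.3077]]

w_1 = (3, 2, -4); ‖w_1‖ = 5.3852, so q_1 = (0.5571, 0.3714, -0.7428).
q_1·w_2 = 0.5571·(-3) + 0.3714·(-1) + (-0.7428)·0 = -2.0426.
u_2 = w_2 + 2.0426·q_1 = (-1.8621, -0.2414, -1.5172).
‖u_2‖ = 2.4140, so q_2 = (-0.7713, -0.1000, -0.6285).
q_1·w_3 = 0.5571·4 + 0.3714·0 + (-0.7428)·4 = -0.7428; q_2·w_3 = (-0.7713)·4 + (-0.1000)·0 + (-0.6285)·4 = -5.5994.
u_3 = w_3 + 0.7428·q_1 + 5.5994·q_2 = (0.0947, -0.2840, -0.0710).
‖u_3‖ = 0.3077, so q_3 = (0.3077, -0.9231, -0.2308).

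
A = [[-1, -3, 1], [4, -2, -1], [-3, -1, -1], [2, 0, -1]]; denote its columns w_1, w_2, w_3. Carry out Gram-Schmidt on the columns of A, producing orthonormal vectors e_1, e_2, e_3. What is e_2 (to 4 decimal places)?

w_1 = (-1, 4, -3, 2); ‖w_1‖ = 5.4772, so e_1 = (-0.1826, 0.7303, -0.5477, 0.3651).
e_1·w_2 = (-0.1826)·(-3) + 0.7303·(-2) + (-0.5477)·(-1) + 0.3651·0 = -0.3651.
u_2 = w_2 + 0.3651·e_1 = (-3.0667, -1.7333, -1.2000, 0.1333).
‖u_2‖ = 3.7238, so e_2 = (-0.8235, -0.4655, -0.3223, 0.0358).

e_2 = (-0.8235, -0.4655, -0.3223, 0.0358)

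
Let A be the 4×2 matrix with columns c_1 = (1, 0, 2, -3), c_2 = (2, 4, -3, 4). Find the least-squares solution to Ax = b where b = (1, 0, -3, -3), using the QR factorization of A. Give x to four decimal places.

x = (0.4385, 0.1337)

c_1 = (1, 0, 2, -3); ‖c_1‖ = 3.7417, so q_1 = (0.2673, 0.0000, 0.5345, -0.8018).
q_1·c_2 = 0.2673·2 + 0.0000·4 + 0.5345·(-3) + (-0.8018)·4 = -4.2762.
u_2 = c_2 + 4.2762·q_1 = (3.1429, 4.0000, -0.7143, 0.5714).
‖u_2‖ = 5.1686, so q_2 = (0.6081, 0.7739, -0.1382, 0.1106).
Qᵀb = (1.0690, 0.6910).
Back-substitute: x_2 = 0.6910/5.1686 = 0.1337.
x_1 = (1.0690 + 4.2762·0.1337)/3.7417 = 0.4385.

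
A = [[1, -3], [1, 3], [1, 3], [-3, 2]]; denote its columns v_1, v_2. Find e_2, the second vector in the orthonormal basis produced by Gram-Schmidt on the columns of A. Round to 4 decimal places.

v_1 = (1, 1, 1, -3); ‖v_1‖ = 3.4641, so e_1 = (0.2887, 0.2887, 0.2887, -0.8660).
e_1·v_2 = 0.2887·(-3) + 0.2887·3 + 0.2887·3 + (-0.8660)·2 = -0.8660.
u_2 = v_2 + 0.8660·e_1 = (-2.7500, 3.2500, 3.2500, 1.2500).
‖u_2‖ = 5.5000, so e_2 = (-0.5000, 0.5909, 0.5909, 0.2273).

e_2 = (-0.5000, 0.5909, 0.5909, 0.2273)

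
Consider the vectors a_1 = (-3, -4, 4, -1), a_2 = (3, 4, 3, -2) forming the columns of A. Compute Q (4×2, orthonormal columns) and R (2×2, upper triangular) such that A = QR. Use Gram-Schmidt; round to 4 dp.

Q = [[-0.4629, 0.3736], [-0.6172, 0.4982], [0.6172, 0.6830], [-0.1543, -0.3817]], R = [[6.4807, -1.6973], [0.0000, 5.9261]]

a_1 = (-3, -4, 4, -1); ‖a_1‖ = 6.4807, so q_1 = (-0.4629, -0.6172, 0.6172, -0.1543).
q_1·a_2 = (-0.4629)·3 + (-0.6172)·4 + 0.6172·3 + (-0.1543)·(-2) = -1.6973.
u_2 = a_2 + 1.6973·q_1 = (2.2143, 2.9524, 4.0476, -2.2619).
‖u_2‖ = 5.9261, so q_2 = (0.3736, 0.4982, 0.6830, -0.3817).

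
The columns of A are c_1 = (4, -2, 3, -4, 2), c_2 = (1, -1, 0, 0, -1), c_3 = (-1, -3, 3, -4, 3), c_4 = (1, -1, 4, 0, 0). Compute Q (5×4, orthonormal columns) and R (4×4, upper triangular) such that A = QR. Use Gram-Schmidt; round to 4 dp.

q_1 = c_1/‖c_1‖ = (4, -2, 3, -4, 2)/7.0000 = (0.5714, -0.2857, 0.4286, -0.5714, 0.2857).
r_{12} = q_1·c_2 = 0.5714.
u_2 = c_2 − 0.5714·q_1 = (0.6735, -0.8367, -0.2449, 0.3265, -1.1633).
‖u_2‖ = 1.6351, so q_2 = (0.4119, -0.5117, -0.1498, 0.1997, -0.7114).
r_{13} = q_1·c_3 = 4.7143; r_{23} = q_2·c_3 = -2.2591.
u_3 = c_3 − 4.7143·q_1 + 2.2591·q_2 = (-2.7634, -2.8092, 0.6412, -0.8550, 0.0458).
‖u_3‖ = 4.0831, so q_3 = (-0.6768, -0.6880, 0.1570, -0.2094, 0.0112).
r_{14} = q_1·c_4 = 2.5714; r_{24} = q_2·c_4 = 0.3245; r_{34} = q_3·c_4 = 0.6394.
u_4 = c_4 − 2.5714·q_1 − 0.3245·q_2 − 0.6394·q_3 = (-0.1703, 0.3407, 2.8462, 1.5385, -0.5110).
‖u_4‖ = 3.2975, so q_4 = (-0.0517, 0.1033, 0.8631, 0.4666, -0.1550).

Q = [[0.5714, 0.4119, -0.6768, -0.0517], [-0.2857, -0.5117, -0.6880, 0.1033], [0.4286, -0.1498, 0.1570, 0.8631], [-0.5714, 0.1997, -0.2094, 0.4666], [0.2857, -0.7114, 0.0112, -0.1550]], R = [[7.0000, 0.5714, 4.7143, 2.5714], [0.0000, 1.6351, -2.2591, 0.3245], [0.0000, 0.0000, 4.0831, 0.6394], [0.0000, 0.0000, 0.0000, 3.2975]]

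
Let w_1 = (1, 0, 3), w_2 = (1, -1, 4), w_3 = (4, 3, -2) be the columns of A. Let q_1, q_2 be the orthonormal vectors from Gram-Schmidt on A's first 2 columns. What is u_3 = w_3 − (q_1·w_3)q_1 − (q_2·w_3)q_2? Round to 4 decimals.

w_1 = (1, 0, 3); ‖w_1‖ = 3.1623, so q_1 = (0.3162, 0.0000, 0.9487).
q_1·w_2 = 0.3162·1 + 0.0000·(-1) + 0.9487·4 = 4.1110.
u_2 = w_2 − 4.1110·q_1 = (-0.3000, -1.0000, 0.1000).
‖u_2‖ = 1.0488, so q_2 = (-0.2860, -0.9535, 0.0953).
q_1·w_3 = 0.3162·4 + 0.0000·3 + 0.9487·(-2) = -0.6325; q_2·w_3 = (-0.2860)·4 + (-0.9535)·3 + 0.0953·(-2) = -4.1952.
u_3 = w_3 + 0.6325·q_1 + 4.1952·q_2 = (3.0000, -1.0000, -1.0000).

u_3 = (3.0000, -1.0000, -1.0000)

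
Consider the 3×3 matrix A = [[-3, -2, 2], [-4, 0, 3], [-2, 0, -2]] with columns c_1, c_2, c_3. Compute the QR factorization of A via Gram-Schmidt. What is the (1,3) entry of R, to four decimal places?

r_{13} = -2.5997

c_1 = (-3, -4, -2); ‖c_1‖ = 5.3852, so e_1 = (-0.5571, -0.7428, -0.3714).
r_{13} = e_1·c_3 = -2.5997.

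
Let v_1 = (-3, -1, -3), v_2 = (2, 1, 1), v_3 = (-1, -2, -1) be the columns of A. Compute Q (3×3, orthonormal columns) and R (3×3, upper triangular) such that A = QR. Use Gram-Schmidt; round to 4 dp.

v_1 = (-3, -1, -3); ‖v_1‖ = 4.3589, so e_1 = (-0.6882, -0.2294, -0.6882).
e_1·v_2 = (-0.6882)·2 + (-0.2294)·1 + (-0.6882)·1 = -2.2942.
u_2 = v_2 + 2.2942·e_1 = (0.4211, 0.4737, -0.5789).
‖u_2‖ = 0.8584, so e_2 = (0.4905, 0.5518, -0.6745).
e_1·v_3 = (-0.6882)·(-1) + (-0.2294)·(-2) + (-0.6882)·(-1) = 1.8353; e_2·v_3 = 0.4905·(-1) + 0.5518·(-2) + (-0.6745)·(-1) = -0.9197.
u_3 = v_3 − 1.8353·e_1 + 0.9197·e_2 = (0.7143, -1.0714, -0.3571).
‖u_3‖ = 1.3363, so e_3 = (0.5345, -0.8018, -0.2673).

Q = [[-0.6882, 0.4905, 0.5345], [-0.2294, 0.5518, -0.8018], [-0.6882, -0.6745, -0.2673]], R = [[4.3589, -2.2942, 1.8353], [0.0000, 0.8584, -0.9197], [0.0000, 0.0000, 1.3363]]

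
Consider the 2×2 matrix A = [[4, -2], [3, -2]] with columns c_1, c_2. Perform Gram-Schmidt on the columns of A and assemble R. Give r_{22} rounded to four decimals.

r_{22} = 0.4000

c_1 = (4, 3); ‖c_1‖ = 5.0000, so q_1 = (0.8000, 0.6000).
q_1·c_2 = 0.8000·(-2) + 0.6000·(-2) = -2.8000.
u_2 = c_2 + 2.8000·q_1 = (0.2400, -0.3200).
r_{22} = ‖u_2‖ = 0.4000.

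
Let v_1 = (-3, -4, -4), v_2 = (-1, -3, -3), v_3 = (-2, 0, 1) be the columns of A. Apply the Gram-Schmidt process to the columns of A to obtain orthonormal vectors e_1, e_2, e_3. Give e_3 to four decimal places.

e_3 = (0.0000, -0.7071, 0.7071)

e_1 = v_1/‖v_1‖ = (-3, -4, -4)/6.4031 = (-0.4685, -0.6247, -0.6247).
r_{12} = e_1·v_2 = 4.2167.
u_2 = v_2 − 4.2167·e_1 = (0.9756, -0.3659, -0.3659).
‖u_2‖ = 1.1043, so e_2 = (0.8835, -0.3313, -0.3313).
r_{13} = e_1·v_3 = 0.3123; r_{23} = e_2·v_3 = -2.0982.
u_3 = v_3 − 0.3123·e_1 + 2.0982·e_2 = (0.0000, -0.5000, 0.5000).
‖u_3‖ = 0.7071, so e_3 = (0.0000, -0.7071, 0.7071).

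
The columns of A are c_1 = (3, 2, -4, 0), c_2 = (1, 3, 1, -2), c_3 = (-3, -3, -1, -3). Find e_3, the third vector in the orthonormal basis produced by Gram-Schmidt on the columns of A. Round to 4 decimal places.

c_1 = (3, 2, -4, 0); ‖c_1‖ = 5.3852, so e_1 = (0.5571, 0.3714, -0.7428, 0.0000).
e_1·c_2 = 0.5571·1 + 0.3714·3 + (-0.7428)·1 + 0.0000·(-2) = 0.9285.
u_2 = c_2 − 0.9285·e_1 = (0.4828, 2.6552, 1.6897, -2.0000).
‖u_2‖ = 3.7600, so e_2 = (0.1284, 0.7062, 0.4494, -0.5319).
e_1·c_3 = 0.5571·(-3) + 0.3714·(-3) + (-0.7428)·(-1) + 0.0000·(-3) = -2.0426; e_2·c_3 = 0.1284·(-3) + 0.7062·(-3) + 0.4494·(-1) + (-0.5319)·(-3) = -1.3573.
u_3 = c_3 + 2.0426·e_1 + 1.3573·e_2 = (-1.6878, -1.2829, -1.9073, -3.7220).
‖u_3‖ = 4.6889, so e_3 = (-0.3600, -0.2736, -0.4068, -0.7938).

e_3 = (-0.3600, -0.2736, -0.4068, -0.7938)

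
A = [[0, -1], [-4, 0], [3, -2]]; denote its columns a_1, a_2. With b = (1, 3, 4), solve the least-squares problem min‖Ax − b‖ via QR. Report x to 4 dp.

x = (-0.6067, -2.5281)

q_1 = a_1/‖a_1‖ = (0, -4, 3)/5.0000 = (0.0000, -0.8000, 0.6000).
r_{12} = q_1·a_2 = -1.2000.
u_2 = a_2 + 1.2000·q_1 = (-1.0000, -0.9600, -1.2800).
‖u_2‖ = 1.8868, so q_2 = (-0.5300, -0.5088, -0.6784).
Qᵀb = (0.0000, -4.7700).
Back-substitute: x_2 = -4.7700/1.8868 = -2.5281.
x_1 = (0.0000 + 1.2000·(-2.5281))/5.0000 = -0.6067.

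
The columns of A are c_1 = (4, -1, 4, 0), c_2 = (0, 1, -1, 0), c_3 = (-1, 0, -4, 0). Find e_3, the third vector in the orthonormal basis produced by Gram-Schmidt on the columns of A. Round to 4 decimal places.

e_3 = (0.4685, -0.6247, -0.6247, 0.0000)

c_1 = (4, -1, 4, 0); ‖c_1‖ = 5.7446, so e_1 = (0.6963, -0.1741, 0.6963, 0.0000).
e_1·c_2 = 0.6963·0 + (-0.1741)·1 + 0.6963·(-1) + 0.0000·0 = -0.8704.
u_2 = c_2 + 0.8704·e_1 = (0.6061, 0.8485, -0.3939, 0.0000).
‖u_2‖ = 1.1146, so e_2 = (0.5437, 0.7612, -0.3534, 0.0000).
e_1·c_3 = 0.6963·(-1) + (-0.1741)·0 + 0.6963·(-4) + 0.0000·0 = -3.4816; e_2·c_3 = 0.5437·(-1) + 0.7612·0 + (-0.3534)·(-4) + 0.0000·0 = 0.8700.
u_3 = c_3 + 3.4816·e_1 − 0.8700·e_2 = (0.9512, -1.2683, -1.2683, 0.0000).
‖u_3‖ = 2.0303, so e_3 = (0.4685, -0.6247, -0.6247, 0.0000).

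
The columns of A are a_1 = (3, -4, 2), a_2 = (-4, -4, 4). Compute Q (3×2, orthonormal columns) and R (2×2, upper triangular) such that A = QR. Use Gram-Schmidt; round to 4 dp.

Q = [[0.5571, -0.7990], [-0.7428, -0.3574], [0.3714, 0.4836]], R = [[5.3852, 2.2283], [0.0000, 6.5601]]

e_1 = a_1/‖a_1‖ = (3, -4, 2)/5.3852 = (0.5571, -0.7428, 0.3714).
r_{12} = e_1·a_2 = 2.2283.
u_2 = a_2 − 2.2283·e_1 = (-5.2414, -2.3448, 3.1724).
‖u_2‖ = 6.5601, so e_2 = (-0.7990, -0.3574, 0.4836).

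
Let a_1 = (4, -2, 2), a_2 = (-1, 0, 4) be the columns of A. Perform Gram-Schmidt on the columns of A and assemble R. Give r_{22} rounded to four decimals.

r_{22} = 4.0415

a_1 = (4, -2, 2); ‖a_1‖ = 4.8990, so e_1 = (0.8165, -0.4082, 0.4082).
e_1·a_2 = 0.8165·(-1) + (-0.4082)·0 + 0.4082·4 = 0.8165.
u_2 = a_2 − 0.8165·e_1 = (-1.6667, 0.3333, 3.6667).
r_{22} = ‖u_2‖ = 4.0415.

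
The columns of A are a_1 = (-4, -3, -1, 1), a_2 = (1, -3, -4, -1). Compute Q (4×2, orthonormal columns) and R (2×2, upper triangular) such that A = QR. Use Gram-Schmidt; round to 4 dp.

q_1 = a_1/‖a_1‖ = (-4, -3, -1, 1)/5.1962 = (-0.7698, -0.5774, -0.1925, 0.1925).
r_{12} = q_1·a_2 = 1.5396.
u_2 = a_2 − 1.5396·q_1 = (2.1852, -2.1111, -3.7037, -1.2963).
‖u_2‖ = 4.9628, so q_2 = (0.4403, -0.4254, -0.7463, -0.2612).

Q = [[-0.7698, 0.4403], [-0.5774, -0.4254], [-0.1925, -0.7463], [0.1925, -0.2612]], R = [[5.1962, 1.5396], [0.0000, 4.9628]]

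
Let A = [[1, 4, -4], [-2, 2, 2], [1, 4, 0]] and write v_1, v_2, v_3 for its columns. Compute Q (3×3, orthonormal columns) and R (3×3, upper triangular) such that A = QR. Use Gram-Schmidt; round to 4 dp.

Q = [[0.4082, 0.5774, -0.7071], [-0.8165, 0.5774, 0.0000], [0.4082, 0.5774, 0.7071]], R = [[2.4495, 1.6330, -3.2660], [0.0000, 5.7735, -1.1547], [0.0000, 0.0000, 2.8284]]

v_1 = (1, -2, 1); ‖v_1‖ = 2.4495, so e_1 = (0.4082, -0.8165, 0.4082).
e_1·v_2 = 0.4082·4 + (-0.8165)·2 + 0.4082·4 = 1.6330.
u_2 = v_2 − 1.6330·e_1 = (3.3333, 3.3333, 3.3333).
‖u_2‖ = 5.7735, so e_2 = (0.5774, 0.5774, 0.5774).
e_1·v_3 = 0.4082·(-4) + (-0.8165)·2 + 0.4082·0 = -3.2660; e_2·v_3 = 0.5774·(-4) + 0.5774·2 + 0.5774·0 = -1.1547.
u_3 = v_3 + 3.2660·e_1 + 1.1547·e_2 = (-2.0000, 0.0000, 2.0000).
‖u_3‖ = 2.8284, so e_3 = (-0.7071, 0.0000, 0.7071).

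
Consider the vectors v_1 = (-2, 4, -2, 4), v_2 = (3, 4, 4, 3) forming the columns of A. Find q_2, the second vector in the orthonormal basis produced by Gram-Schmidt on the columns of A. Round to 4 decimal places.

q_2 = (0.5510, 0.3872, 0.6999, 0.2382)

v_1 = (-2, 4, -2, 4); ‖v_1‖ = 6.3246, so q_1 = (-0.3162, 0.6325, -0.3162, 0.6325).
q_1·v_2 = (-0.3162)·3 + 0.6325·4 + (-0.3162)·4 + 0.6325·3 = 2.2136.
u_2 = v_2 − 2.2136·q_1 = (3.7000, 2.6000, 4.7000, 1.6000).
‖u_2‖ = 6.7157, so q_2 = (0.5510, 0.3872, 0.6999, 0.2382).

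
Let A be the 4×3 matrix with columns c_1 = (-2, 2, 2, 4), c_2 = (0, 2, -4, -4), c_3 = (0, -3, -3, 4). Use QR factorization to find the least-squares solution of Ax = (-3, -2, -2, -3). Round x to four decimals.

e_1 = c_1/‖c_1‖ = (-2, 2, 2, 4)/5.2915 = (-0.3780, 0.3780, 0.3780, 0.7559).
r_{12} = e_1·c_2 = -3.7796.
u_2 = c_2 + 3.7796·e_1 = (-1.4286, 3.4286, -2.5714, -1.1429).
‖u_2‖ = 4.6599, so e_2 = (-0.3066, 0.7358, -0.5518, -0.2453).
r_{13} = e_1·c_3 = 0.7559; r_{23} = e_2·c_3 = -1.5328.
u_3 = c_3 − 0.7559·e_1 + 1.5328·e_2 = (-0.1842, -2.1579, -4.1316, 3.0526).
‖u_3‖ = 5.5748, so e_3 = (-0.0330, -0.3871, -0.7411, 0.5476).
Qᵀb = (-2.6458, 1.2876, 0.7128).
Back-substitute: x_3 = 0.7128/5.5748 = 0.1279.
x_2 = (1.2876 + 1.5328·0.1279)/4.6599 = 0.3184.
x_1 = (-2.6458 + 3.7796·0.3184 − 0.7559·0.1279)/5.2915 = -0.2909.

x = (-0.2909, 0.3184, 0.1279)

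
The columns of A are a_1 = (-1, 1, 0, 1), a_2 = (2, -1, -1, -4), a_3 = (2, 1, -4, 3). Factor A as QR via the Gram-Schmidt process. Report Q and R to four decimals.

Q = [[-0.5774, -0.1400, 0.4946], [0.5774, 0.5601, 0.0769], [0.0000, -0.4201, -0.7583], [0.5774, -0.7001, 0.4176]], R = [[1.7321, -4.0415, 1.1547], [0.0000, 2.3805, -0.1400], [0.0000, 0.0000, 5.3523]]

a_1 = (-1, 1, 0, 1); ‖a_1‖ = 1.7321, so e_1 = (-0.5774, 0.5774, 0.0000, 0.5774).
e_1·a_2 = (-0.5774)·2 + 0.5774·(-1) + 0.0000·(-1) + 0.5774·(-4) = -4.0415.
u_2 = a_2 + 4.0415·e_1 = (-0.3333, 1.3333, -1.0000, -1.6667).
‖u_2‖ = 2.3805, so e_2 = (-0.1400, 0.5601, -0.4201, -0.7001).
e_1·a_3 = (-0.5774)·2 + 0.5774·1 + 0.0000·(-4) + 0.5774·3 = 1.1547; e_2·a_3 = (-0.1400)·2 + 0.5601·1 + (-0.4201)·(-4) + (-0.7001)·3 = -0.1400.
u_3 = a_3 − 1.1547·e_1 + 0.1400·e_2 = (2.6471, 0.4118, -4.0588, 2.2353).
‖u_3‖ = 5.3523, so e_3 = (0.4946, 0.0769, -0.7583, 0.4176).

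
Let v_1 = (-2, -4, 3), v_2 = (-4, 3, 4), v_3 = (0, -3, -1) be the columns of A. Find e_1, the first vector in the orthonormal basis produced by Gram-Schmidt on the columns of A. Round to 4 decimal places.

e_1 = (-0.3714, -0.7428, 0.5571)

v_1 = (-2, -4, 3); ‖v_1‖ = 5.3852, so e_1 = (-0.3714, -0.7428, 0.5571).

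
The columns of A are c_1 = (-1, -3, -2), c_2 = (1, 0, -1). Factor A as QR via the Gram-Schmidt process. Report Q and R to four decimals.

Q = [[-0.2673, 0.7715], [-0.8018, 0.1543], [-0.5345, -0.6172]], R = [[3.7417, 0.2673], [0.0000, 1.3887]]

e_1 = c_1/‖c_1‖ = (-1, -3, -2)/3.7417 = (-0.2673, -0.8018, -0.5345).
r_{12} = e_1·c_2 = 0.2673.
u_2 = c_2 − 0.2673·e_1 = (1.0714, 0.2143, -0.8571).
‖u_2‖ = 1.3887, so e_2 = (0.7715, 0.1543, -0.6172).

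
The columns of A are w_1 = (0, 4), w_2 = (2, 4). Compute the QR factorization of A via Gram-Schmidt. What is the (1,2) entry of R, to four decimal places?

r_{12} = 4.0000

e_1 = w_1/‖w_1‖ = (0, 4)/4.0000 = (0.0000, 1.0000).
r_{12} = e_1·w_2 = 4.0000.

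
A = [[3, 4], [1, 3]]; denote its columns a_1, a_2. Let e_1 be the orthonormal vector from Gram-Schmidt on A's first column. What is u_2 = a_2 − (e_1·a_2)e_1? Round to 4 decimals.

a_1 = (3, 1); ‖a_1‖ = 3.1623, so e_1 = (0.9487, 0.3162).
e_1·a_2 = 0.9487·4 + 0.3162·3 = 4.7434.
u_2 = a_2 − 4.7434·e_1 = (-0.5000, 1.5000).

u_2 = (-0.5000, 1.5000)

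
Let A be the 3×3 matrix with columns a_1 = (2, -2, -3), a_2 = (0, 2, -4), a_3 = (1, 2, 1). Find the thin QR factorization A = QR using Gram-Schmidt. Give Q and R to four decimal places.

e_1 = a_1/‖a_1‖ = (2, -2, -3)/4.1231 = (0.4851, -0.4851, -0.7276).
r_{12} = e_1·a_2 = 1.9403.
u_2 = a_2 − 1.9403·e_1 = (-0.9412, 2.9412, -2.5882).
‖u_2‖ = 4.0293, so e_2 = (-0.2336, 0.7299, -0.6424).
r_{13} = e_1·a_3 = -1.2127; r_{23} = e_2·a_3 = 0.5840.
u_3 = a_3 + 1.2127·e_1 − 0.5840·e_2 = (1.7246, 0.9855, 0.4928).
‖u_3‖ = 2.0466, so e_3 = (0.8427, 0.4815, 0.2408).

Q = [[0.4851, -0.2336, 0.8427], [-0.4851, 0.7299, 0.4815], [-0.7276, -0.6424, 0.2408]], R = [[4.1231, 1.9403, -1.2127], [0.0000, 4.0293, 0.5840], [0.0000, 0.0000, 2.0466]]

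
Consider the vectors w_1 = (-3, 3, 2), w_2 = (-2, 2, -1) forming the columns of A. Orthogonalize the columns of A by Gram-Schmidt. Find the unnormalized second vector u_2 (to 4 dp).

w_1 = (-3, 3, 2); ‖w_1‖ = 4.6904, so q_1 = (-0.6396, 0.6396, 0.4264).
q_1·w_2 = (-0.6396)·(-2) + 0.6396·2 + 0.4264·(-1) = 2.1320.
u_2 = w_2 − 2.1320·q_1 = (-0.6364, 0.6364, -1.9091).

u_2 = (-0.6364, 0.6364, -1.9091)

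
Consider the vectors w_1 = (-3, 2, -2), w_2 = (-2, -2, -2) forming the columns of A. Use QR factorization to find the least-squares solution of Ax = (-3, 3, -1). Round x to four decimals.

x = (1.1429, -0.4048)

w_1 = (-3, 2, -2); ‖w_1‖ = 4.1231, so q_1 = (-0.7276, 0.4851, -0.4851).
q_1·w_2 = (-0.7276)·(-2) + 0.4851·(-2) + (-0.4851)·(-2) = 1.4552.
u_2 = w_2 − 1.4552·q_1 = (-0.9412, -2.7059, -1.2941).
‖u_2‖ = 3.1436, so q_2 = (-0.2994, -0.8608, -0.4117).
Qᵀb = (4.1231, -1.2724).
Back-substitute: x_2 = -1.2724/3.1436 = -0.4048.
x_1 = (4.1231 − 1.4552·(-0.4048))/4.1231 = 1.1429.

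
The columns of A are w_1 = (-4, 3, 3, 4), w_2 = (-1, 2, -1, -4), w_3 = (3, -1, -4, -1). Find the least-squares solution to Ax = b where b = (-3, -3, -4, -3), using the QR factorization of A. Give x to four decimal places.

x = (-0.2396, 0.4719, 0.1539)

w_1 = (-4, 3, 3, 4); ‖w_1‖ = 7.0711, so q_1 = (-0.5657, 0.4243, 0.4243, 0.5657).
q_1·w_2 = (-0.5657)·(-1) + 0.4243·2 + 0.4243·(-1) + 0.5657·(-4) = -1.2728.
u_2 = w_2 + 1.2728·q_1 = (-1.7200, 2.5400, -0.4600, -3.2800).
‖u_2‖ = 4.5144, so q_2 = (-0.3810, 0.5626, -0.1019, -0.7266).
q_1·w_3 = (-0.5657)·3 + 0.4243·(-1) + 0.4243·(-4) + 0.5657·(-1) = -4.3841; q_2·w_3 = (-0.3810)·3 + 0.5626·(-1) + (-0.1019)·(-4) + (-0.7266)·(-1) = -0.5715.
u_3 = w_3 + 4.3841·q_1 + 0.5715·q_2 = (0.3023, 1.1816, -2.1982, 1.0648).
‖u_3‖ = 2.7301, so q_3 = (0.1107, 0.4328, -0.8052, 0.3900).
Qᵀb = (-2.9698, 2.0423, 0.4202).
Back-substitute: x_3 = 0.4202/2.7301 = 0.1539.
x_2 = (2.0423 + 0.5715·0.1539)/4.5144 = 0.4719.
x_1 = (-2.9698 + 1.2728·0.4719 + 4.3841·0.1539)/7.0711 = -0.2396.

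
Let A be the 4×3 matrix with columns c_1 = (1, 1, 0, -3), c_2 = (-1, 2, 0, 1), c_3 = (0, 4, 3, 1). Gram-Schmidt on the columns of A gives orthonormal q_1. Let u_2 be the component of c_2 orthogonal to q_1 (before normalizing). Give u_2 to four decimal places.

c_1 = (1, 1, 0, -3); ‖c_1‖ = 3.3166, so q_1 = (0.3015, 0.3015, 0.0000, -0.9045).
q_1·c_2 = 0.3015·(-1) + 0.3015·2 + 0.0000·0 + (-0.9045)·1 = -0.6030.
u_2 = c_2 + 0.6030·q_1 = (-0.8182, 2.1818, 0.0000, 0.4545).

u_2 = (-0.8182, 2.1818, 0.0000, 0.4545)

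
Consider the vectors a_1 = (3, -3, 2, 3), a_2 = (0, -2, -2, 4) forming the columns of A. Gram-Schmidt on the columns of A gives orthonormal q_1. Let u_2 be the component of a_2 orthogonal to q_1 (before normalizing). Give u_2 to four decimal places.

a_1 = (3, -3, 2, 3); ‖a_1‖ = 5.5678, so q_1 = (0.5388, -0.5388, 0.3592, 0.5388).
q_1·a_2 = 0.5388·0 + (-0.5388)·(-2) + 0.3592·(-2) + 0.5388·4 = 2.5145.
u_2 = a_2 − 2.5145·q_1 = (-1.3548, -0.6452, -2.9032, 2.6452).

u_2 = (-1.3548, -0.6452, -2.9032, 2.6452)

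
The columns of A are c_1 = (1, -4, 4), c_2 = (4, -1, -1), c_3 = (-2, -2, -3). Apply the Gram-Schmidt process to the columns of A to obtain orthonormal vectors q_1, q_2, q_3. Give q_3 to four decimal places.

q_1 = c_1/‖c_1‖ = (1, -4, 4)/5.7446 = (0.1741, -0.6963, 0.6963).
r_{12} = q_1·c_2 = 0.6963.
u_2 = c_2 − 0.6963·q_1 = (3.8788, -0.5152, -1.4848).
‖u_2‖ = 4.1851, so q_2 = (0.9268, -0.1231, -0.3548).
r_{13} = q_1·c_3 = -1.0445; r_{23} = q_2·c_3 = -0.5431.
u_3 = c_3 + 1.0445·q_1 + 0.5431·q_2 = (-1.3149, -2.7941, -2.4654).
‖u_3‖ = 3.9515, so q_3 = (-0.3328, -0.7071, -0.6239).

q_3 = (-0.3328, -0.7071, -0.6239)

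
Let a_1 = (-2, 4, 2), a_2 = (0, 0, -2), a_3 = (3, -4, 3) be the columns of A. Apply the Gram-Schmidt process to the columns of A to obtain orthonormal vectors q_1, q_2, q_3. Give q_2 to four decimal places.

q_2 = (-0.1826, 0.3651, -0.9129)

a_1 = (-2, 4, 2); ‖a_1‖ = 4.8990, so q_1 = (-0.4082, 0.8165, 0.4082).
q_1·a_2 = (-0.4082)·0 + 0.8165·0 + 0.4082·(-2) = -0.8165.
u_2 = a_2 + 0.8165·q_1 = (-0.3333, 0.6667, -1.6667).
‖u_2‖ = 1.8257, so q_2 = (-0.1826, 0.3651, -0.9129).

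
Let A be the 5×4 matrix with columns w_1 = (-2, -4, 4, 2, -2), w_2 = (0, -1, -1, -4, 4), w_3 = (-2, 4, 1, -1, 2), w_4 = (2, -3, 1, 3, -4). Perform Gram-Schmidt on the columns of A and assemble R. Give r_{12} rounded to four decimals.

e_1 = w_1/‖w_1‖ = (-2, -4, 4, 2, -2)/6.6332 = (-0.3015, -0.6030, 0.6030, 0.3015, -0.3015).
r_{12} = e_1·w_2 = -2.4121.

r_{12} = -2.4121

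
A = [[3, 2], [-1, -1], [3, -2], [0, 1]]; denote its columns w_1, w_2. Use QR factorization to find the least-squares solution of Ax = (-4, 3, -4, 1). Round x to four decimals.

x = (-1.4180, -0.0582)

w_1 = (3, -1, 3, 0); ‖w_1‖ = 4.3589, so q_1 = (0.6882, -0.2294, 0.6882, 0.0000).
q_1·w_2 = 0.6882·2 + (-0.2294)·(-1) + 0.6882·(-2) + 0.0000·1 = 0.2294.
u_2 = w_2 − 0.2294·q_1 = (1.8421, -0.9474, -2.1579, 1.0000).
‖u_2‖ = 3.1539, so q_2 = (0.5841, -0.3004, -0.6842, 0.3171).
Qᵀb = (-6.1942, -0.1836).
Back-substitute: x_2 = -0.1836/3.1539 = -0.0582.
x_1 = (-6.1942 − 0.2294·(-0.0582))/4.3589 = -1.4180.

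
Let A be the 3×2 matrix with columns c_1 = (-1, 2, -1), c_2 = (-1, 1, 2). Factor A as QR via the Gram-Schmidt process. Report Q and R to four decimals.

Q = [[-0.4082, -0.3450], [0.8165, 0.2760], [-0.4082, 0.8971]], R = [[2.4495, 0.4082], [0.0000, 2.4152]]

c_1 = (-1, 2, -1); ‖c_1‖ = 2.4495, so e_1 = (-0.4082, 0.8165, -0.4082).
e_1·c_2 = (-0.4082)·(-1) + 0.8165·1 + (-0.4082)·2 = 0.4082.
u_2 = c_2 − 0.4082·e_1 = (-0.8333, 0.6667, 2.1667).
‖u_2‖ = 2.4152, so e_2 = (-0.3450, 0.2760, 0.8971).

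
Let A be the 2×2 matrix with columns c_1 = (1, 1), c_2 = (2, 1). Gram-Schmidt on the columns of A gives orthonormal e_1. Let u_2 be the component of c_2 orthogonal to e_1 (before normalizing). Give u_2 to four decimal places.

e_1 = c_1/‖c_1‖ = (1, 1)/1.4142 = (0.7071, 0.7071).
r_{12} = e_1·c_2 = 2.1213.
u_2 = c_2 − 2.1213·e_1 = (0.5000, -0.5000).

u_2 = (0.5000, -0.5000)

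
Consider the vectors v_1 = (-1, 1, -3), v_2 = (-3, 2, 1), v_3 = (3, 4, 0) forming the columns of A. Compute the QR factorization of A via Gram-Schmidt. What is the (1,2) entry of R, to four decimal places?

r_{12} = 0.6030

e_1 = v_1/‖v_1‖ = (-1, 1, -3)/3.3166 = (-0.3015, 0.3015, -0.9045).
r_{12} = e_1·v_2 = 0.6030.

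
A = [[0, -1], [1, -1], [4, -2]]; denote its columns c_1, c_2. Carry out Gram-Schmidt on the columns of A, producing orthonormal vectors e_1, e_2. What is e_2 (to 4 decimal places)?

e_2 = (-0.8997, -0.4234, 0.1059)

c_1 = (0, 1, 4); ‖c_1‖ = 4.1231, so e_1 = (0.0000, 0.2425, 0.9701).
e_1·c_2 = 0.0000·(-1) + 0.2425·(-1) + 0.9701·(-2) = -2.1828.
u_2 = c_2 + 2.1828·e_1 = (-1.0000, -0.4706, 0.1176).
‖u_2‖ = 1.1114, so e_2 = (-0.8997, -0.4234, 0.1059).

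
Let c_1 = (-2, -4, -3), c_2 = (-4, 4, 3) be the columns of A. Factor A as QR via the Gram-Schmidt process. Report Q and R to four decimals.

c_1 = (-2, -4, -3); ‖c_1‖ = 5.3852, so e_1 = (-0.3714, -0.7428, -0.5571).
e_1·c_2 = (-0.3714)·(-4) + (-0.7428)·4 + (-0.5571)·3 = -3.1568.
u_2 = c_2 + 3.1568·e_1 = (-5.1724, 1.6552, 1.2414).
‖u_2‖ = 5.5709, so e_2 = (-0.9285, 0.2971, 0.2228).

Q = [[-0.3714, -0.9285], [-0.7428, 0.2971], [-0.5571, 0.2228]], R = [[5.3852, -3.1568], [0.0000, 5.5709]]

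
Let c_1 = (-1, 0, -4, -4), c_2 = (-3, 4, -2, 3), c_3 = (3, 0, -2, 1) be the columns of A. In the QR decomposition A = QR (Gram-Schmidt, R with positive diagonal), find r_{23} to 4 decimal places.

r_{23} = -0.3197

q_1 = c_1/‖c_1‖ = (-1, 0, -4, -4)/5.7446 = (-0.1741, 0.0000, -0.6963, -0.6963).
r_{12} = q_1·c_2 = -0.1741.
u_2 = c_2 + 0.1741·q_1 = (-3.0303, 4.0000, -2.1212, 2.8788).
‖u_2‖ = 6.1620, so q_2 = (-0.4918, 0.6491, -0.3442, 0.4672).
r_{23} = q_2·c_3 = -0.3197.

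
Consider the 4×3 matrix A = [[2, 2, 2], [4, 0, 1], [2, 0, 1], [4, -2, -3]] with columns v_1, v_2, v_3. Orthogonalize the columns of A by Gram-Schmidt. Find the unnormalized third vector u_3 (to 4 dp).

u_3 = (-0.7368, 0.6842, 0.8421, -0.7368)

v_1 = (2, 4, 2, 4); ‖v_1‖ = 6.3246, so e_1 = (0.3162, 0.6325, 0.3162, 0.6325).
e_1·v_2 = 0.3162·2 + 0.6325·0 + 0.3162·0 + 0.6325·(-2) = -0.6325.
u_2 = v_2 + 0.6325·e_1 = (2.2000, 0.4000, 0.2000, -1.6000).
‖u_2‖ = 2.7568, so e_2 = (0.7980, 0.1451, 0.0725, -0.5804).
e_1·v_3 = 0.3162·2 + 0.6325·1 + 0.3162·1 + 0.6325·(-3) = -0.3162; e_2·v_3 = 0.7980·2 + 0.1451·1 + 0.0725·1 + (-0.5804)·(-3) = 3.5548.
u_3 = v_3 + 0.3162·e_1 − 3.5548·e_2 = (-0.7368, 0.6842, 0.8421, -0.7368).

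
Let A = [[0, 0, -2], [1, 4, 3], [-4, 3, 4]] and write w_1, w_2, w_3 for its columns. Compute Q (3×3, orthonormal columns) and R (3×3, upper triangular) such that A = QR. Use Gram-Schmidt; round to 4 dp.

e_1 = w_1/‖w_1‖ = (0, 1, -4)/4.1231 = (0.0000, 0.2425, -0.9701).
r_{12} = e_1·w_2 = -1.9403.
u_2 = w_2 + 1.9403·e_1 = (0.0000, 4.4706, 1.1176).
‖u_2‖ = 4.6082, so e_2 = (0.0000, 0.9701, 0.2425).
r_{13} = e_1·w_3 = -3.1530; r_{23} = e_2·w_3 = 3.8806.
u_3 = w_3 + 3.1530·e_1 − 3.8806·e_2 = (-2.0000, 0.0000, 0.0000).
‖u_3‖ = 2.0000, so e_3 = (-1.0000, 0.0000, 0.0000).

Q = [[0.0000, 0.0000, -1.0000], [0.2425, 0.9701, 0.0000], [-0.9701, 0.2425, 0.0000]], R = [[4.1231, -1.9403, -3.1530], [0.0000, 4.6082, 3.8806], [0.0000, 0.0000, 2.0000]]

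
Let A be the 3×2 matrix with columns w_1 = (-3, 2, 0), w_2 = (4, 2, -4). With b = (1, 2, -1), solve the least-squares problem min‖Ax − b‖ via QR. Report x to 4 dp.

x = (0.3267, 0.4059)

q_1 = w_1/‖w_1‖ = (-3, 2, 0)/3.6056 = (-0.8321, 0.5547, 0.0000).
r_{12} = q_1·w_2 = -2.2188.
u_2 = w_2 + 2.2188·q_1 = (2.1538, 3.2308, -4.0000).
‖u_2‖ = 5.5747, so q_2 = (0.3864, 0.5795, -0.7175).
Qᵀb = (0.2774, 2.2630).
Back-substitute: x_2 = 2.2630/5.5747 = 0.4059.
x_1 = (0.2774 + 2.2188·0.4059)/3.6056 = 0.3267.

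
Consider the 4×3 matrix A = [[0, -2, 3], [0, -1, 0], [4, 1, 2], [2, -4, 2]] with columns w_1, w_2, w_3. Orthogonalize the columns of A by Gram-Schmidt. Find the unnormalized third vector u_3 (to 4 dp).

w_1 = (0, 0, 4, 2); ‖w_1‖ = 4.4721, so e_1 = (0.0000, 0.0000, 0.8944, 0.4472).
e_1·w_2 = 0.0000·(-2) + 0.0000·(-1) + 0.8944·1 + 0.4472·(-4) = -0.8944.
u_2 = w_2 + 0.8944·e_1 = (-2.0000, -1.0000, 1.8000, -3.6000).
‖u_2‖ = 4.6043, so e_2 = (-0.4344, -0.2172, 0.3909, -0.7819).
e_1·w_3 = 0.0000·3 + 0.0000·0 + 0.8944·2 + 0.4472·2 = 2.6833; e_2·w_3 = (-0.4344)·3 + (-0.2172)·0 + 0.3909·2 + (-0.7819)·2 = -2.0850.
u_3 = w_3 − 2.6833·e_1 + 2.0850·e_2 = (2.0943, -0.4528, 0.4151, -0.8302).

u_3 = (2.0943, -0.4528, 0.4151, -0.8302)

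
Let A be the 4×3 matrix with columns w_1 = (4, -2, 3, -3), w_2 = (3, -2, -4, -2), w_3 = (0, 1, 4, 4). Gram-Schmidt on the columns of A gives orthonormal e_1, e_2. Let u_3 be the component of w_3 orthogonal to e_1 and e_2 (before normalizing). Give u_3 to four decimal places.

e_1 = w_1/‖w_1‖ = (4, -2, 3, -3)/6.1644 = (0.6489, -0.3244, 0.4867, -0.4867).
r_{12} = e_1·w_2 = 1.6222.
u_2 = w_2 − 1.6222·e_1 = (1.9474, -1.4737, -4.7895, -1.2105).
‖u_2‖ = 5.5108, so e_2 = (0.3534, -0.2674, -0.8691, -0.2197).
r_{13} = e_1·w_3 = -0.3244; r_{23} = e_2·w_3 = -4.6225.
u_3 = w_3 + 0.3244·e_1 + 4.6225·e_2 = (1.8440, -0.3414, 0.1404, 2.8267).

u_3 = (1.8440, -0.3414, 0.1404, 2.8267)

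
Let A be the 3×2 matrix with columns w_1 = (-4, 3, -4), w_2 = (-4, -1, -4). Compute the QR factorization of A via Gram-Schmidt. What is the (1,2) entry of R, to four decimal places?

r_{12} = 4.5290

w_1 = (-4, 3, -4); ‖w_1‖ = 6.4031, so e_1 = (-0.6247, 0.4685, -0.6247).
r_{12} = e_1·w_2 = 4.5290.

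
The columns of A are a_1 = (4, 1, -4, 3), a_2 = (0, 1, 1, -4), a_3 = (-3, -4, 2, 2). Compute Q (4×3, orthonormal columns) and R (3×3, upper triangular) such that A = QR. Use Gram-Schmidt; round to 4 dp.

Q = [[0.6172, 0.4018, 0.2876], [0.1543, 0.3817, -0.9111], [-0.6172, -0.1205, -0.1367], [0.4629, -0.8236, -0.2619]], R = [[6.4807, -2.3146, -2.7775], [0.0000, 3.5557, -4.6204], [0.0000, 0.0000, 1.9844]]

e_1 = a_1/‖a_1‖ = (4, 1, -4, 3)/6.4807 = (0.6172, 0.1543, -0.6172, 0.4629).
r_{12} = e_1·a_2 = -2.3146.
u_2 = a_2 + 2.3146·e_1 = (1.4286, 1.3571, -0.4286, -2.9286).
‖u_2‖ = 3.5557, so e_2 = (0.4018, 0.3817, -0.1205, -0.8236).
r_{13} = e_1·a_3 = -2.7775; r_{23} = e_2·a_3 = -4.6204.
u_3 = a_3 + 2.7775·e_1 + 4.6204·e_2 = (0.5706, -1.8079, -0.2712, -0.5198).
‖u_3‖ = 1.9844, so e_3 = (0.2876, -0.9111, -0.1367, -0.2619).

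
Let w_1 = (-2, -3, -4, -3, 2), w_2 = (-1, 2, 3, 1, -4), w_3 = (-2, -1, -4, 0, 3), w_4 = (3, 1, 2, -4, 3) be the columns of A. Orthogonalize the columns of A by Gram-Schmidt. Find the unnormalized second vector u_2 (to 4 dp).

w_1 = (-2, -3, -4, -3, 2); ‖w_1‖ = 6.4807, so e_1 = (-0.3086, -0.4629, -0.6172, -0.4629, 0.3086).
e_1·w_2 = (-0.3086)·(-1) + (-0.4629)·2 + (-0.6172)·3 + (-0.4629)·1 + 0.3086·(-4) = -4.1662.
u_2 = w_2 + 4.1662·e_1 = (-2.2857, 0.0714, 0.4286, -0.9286, -2.7143).

u_2 = (-2.2857, 0.0714, 0.4286, -0.9286, -2.7143)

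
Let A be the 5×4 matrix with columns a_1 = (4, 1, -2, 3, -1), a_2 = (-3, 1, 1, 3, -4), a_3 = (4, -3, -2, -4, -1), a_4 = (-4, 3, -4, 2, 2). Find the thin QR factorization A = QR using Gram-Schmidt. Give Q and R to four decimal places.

Q = [[0.7184, -0.5000, 0.2179, -0.4048], [0.1796, 0.1667, -0.4768, 0.1630], [-0.3592, 0.1667, -0.1752, -0.8934], [0.5388, 0.5000, -0.4764, -0.0932], [-0.1796, -0.6667, -0.6838, 0.0511]], R = [[5.5678, 0.0000, 1.0776, -0.1796], [0.0000, 6.0000, -4.1667, 1.5000], [0.0000, 0.0000, 5.2419, -3.9216], [0.0000, 0.0000, 0.0000, 5.5981]]

a_1 = (4, 1, -2, 3, -1); ‖a_1‖ = 5.5678, so q_1 = (0.7184, 0.1796, -0.3592, 0.5388, -0.1796).
q_1·a_2 = 0.7184·(-3) + 0.1796·1 + (-0.3592)·1 + 0.5388·3 + (-0.1796)·(-4) = 0.0000.
u_2 = a_2 − 0.0000·q_1 = (-3.0000, 1.0000, 1.0000, 3.0000, -4.0000).
‖u_2‖ = 6.0000, so q_2 = (-0.5000, 0.1667, 0.1667, 0.5000, -0.6667).
q_1·a_3 = 0.7184·4 + 0.1796·(-3) + (-0.3592)·(-2) + 0.5388·(-4) + (-0.1796)·(-1) = 1.0776; q_2·a_3 = (-0.5000)·4 + 0.1667·(-3) + 0.1667·(-2) + 0.5000·(-4) + (-0.6667)·(-1) = -4.1667.
u_3 = a_3 − 1.0776·q_1 + 4.1667·q_2 = (1.1425, -2.4991, -0.9185, -2.4973, -3.5842).
‖u_3‖ = 5.2419, so q_3 = (0.2179, -0.4768, -0.1752, -0.4764, -0.6838).
q_1·a_4 = 0.7184·(-4) + 0.1796·3 + (-0.3592)·(-4) + 0.5388·2 + (-0.1796)·2 = -0.1796; q_2·a_4 = (-0.5000)·(-4) + 0.1667·3 + 0.1667·(-4) + 0.5000·2 + (-0.6667)·2 = 1.5000; q_3·a_4 = 0.2179·(-4) + (-0.4768)·3 + (-0.1752)·(-4) + (-0.4764)·2 + (-0.6838)·2 = -3.9216.
u_4 = a_4 + 0.1796·q_1 − 1.5000·q_2 + 3.9216·q_3 = (-2.2663, 0.9126, -5.0016, -0.5215, 0.2863).
‖u_4‖ = 5.5981, so q_4 = (-0.4048, 0.1630, -0.8934, -0.0932, 0.0511).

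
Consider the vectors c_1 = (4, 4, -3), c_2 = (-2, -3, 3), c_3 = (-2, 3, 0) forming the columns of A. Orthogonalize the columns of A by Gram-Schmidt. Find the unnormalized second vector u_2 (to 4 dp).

u_2 = (0.8293, -0.1707, 0.8780)

e_1 = c_1/‖c_1‖ = (4, 4, -3)/6.4031 = (0.6247, 0.6247, -0.4685).
r_{12} = e_1·c_2 = -4.5290.
u_2 = c_2 + 4.5290·e_1 = (0.8293, -0.1707, 0.8780).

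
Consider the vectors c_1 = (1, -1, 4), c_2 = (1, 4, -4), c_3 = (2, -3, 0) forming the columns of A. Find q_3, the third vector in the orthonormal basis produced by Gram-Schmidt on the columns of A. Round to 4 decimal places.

q_3 = (0.7861, -0.5241, -0.3276)

q_1 = c_1/‖c_1‖ = (1, -1, 4)/4.2426 = (0.2357, -0.2357, 0.9428).
r_{12} = q_1·c_2 = -4.4783.
u_2 = c_2 + 4.4783·q_1 = (2.0556, 2.9444, 0.2222).
‖u_2‖ = 3.5978, so q_2 = (0.5713, 0.8184, 0.0618).
r_{13} = q_1·c_3 = 1.1785; r_{23} = q_2·c_3 = -1.3125.
u_3 = c_3 − 1.1785·q_1 + 1.3125·q_2 = (2.4721, -1.6481, -1.0300).
‖u_3‖ = 3.1446, so q_3 = (0.7861, -0.5241, -0.3276).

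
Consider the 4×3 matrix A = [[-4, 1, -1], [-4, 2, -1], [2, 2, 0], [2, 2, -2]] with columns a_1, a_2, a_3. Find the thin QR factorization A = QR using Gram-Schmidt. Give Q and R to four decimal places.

Q = [[-0.6325, 0.1690, -0.1952], [-0.6325, 0.4507, 0.1627], [0.3162, 0.6198, 0.6506], [0.3162, 0.6198, -0.7157]], R = [[6.3246, -0.6325, 0.6325], [0.0000, 3.5496, -1.8593], [0.0000, 0.0000, 1.4639]]

a_1 = (-4, -4, 2, 2); ‖a_1‖ = 6.3246, so q_1 = (-0.6325, -0.6325, 0.3162, 0.3162).
q_1·a_2 = (-0.6325)·1 + (-0.6325)·2 + 0.3162·2 + 0.3162·2 = -0.6325.
u_2 = a_2 + 0.6325·q_1 = (0.6000, 1.6000, 2.2000, 2.2000).
‖u_2‖ = 3.5496, so q_2 = (0.1690, 0.4507, 0.6198, 0.6198).
q_1·a_3 = (-0.6325)·(-1) + (-0.6325)·(-1) + 0.3162·0 + 0.3162·(-2) = 0.6325; q_2·a_3 = 0.1690·(-1) + 0.4507·(-1) + 0.6198·0 + 0.6198·(-2) = -1.8593.
u_3 = a_3 − 0.6325·q_1 + 1.8593·q_2 = (-0.2857, 0.2381, 0.9524, -1.0476).
‖u_3‖ = 1.4639, so q_3 = (-0.1952, 0.1627, 0.6506, -0.7157).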